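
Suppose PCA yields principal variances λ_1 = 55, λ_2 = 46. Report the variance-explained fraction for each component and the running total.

Step 1 — total variance = trace(Sigma) = Σ λ_i = 55 + 46 = 101.

Step 2 — fraction explained by component i = λ_i / Σ λ:
  PC1: 55/101 = 0.5446
  PC2: 46/101 = 0.4554

Step 3 — cumulative fraction after k components = (λ_1 + ... + λ_k) / Σ λ:
  k = 1: 55/101 = 0.5446
  k = 2: (55 + 46)/101 = 101/101 = 1

Summary (fraction, with percent):

explained: PC1 0.5446 (54.46%), PC2 0.4554 (45.54%);  cumulative: 0.5446, 1


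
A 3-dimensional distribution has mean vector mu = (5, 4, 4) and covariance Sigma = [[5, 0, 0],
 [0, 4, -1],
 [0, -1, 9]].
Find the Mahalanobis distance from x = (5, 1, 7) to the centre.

Step 1 — centre the observation: (x - mu) = (0, -3, 3).

Step 2 — invert Sigma (cofactor / det for 3×3, or solve directly):
  Sigma^{-1} = [[0.2, 0, 0],
 [0, 0.2571, 0.0286],
 [0, 0.0286, 0.1143]].

Step 3 — form the quadratic (x - mu)^T · Sigma^{-1} · (x - mu):
  Sigma^{-1} · (x - mu) = (0, -0.6857, 0.2571).
  (x - mu)^T · [Sigma^{-1} · (x - mu)] = (0)·(0) + (-3)·(-0.6857) + (3)·(0.2571) = 2.8286.

Step 4 — take square root: d = √(2.8286) ≈ 1.6818.

d(x, mu) = √(2.8286) ≈ 1.6818


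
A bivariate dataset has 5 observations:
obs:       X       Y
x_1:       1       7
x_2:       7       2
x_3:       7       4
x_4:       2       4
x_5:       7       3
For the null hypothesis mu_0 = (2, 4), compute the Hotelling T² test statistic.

Step 1 — sample mean vector:
  mean(X) = (1 + 7 + 7 + 2 + 7) / 5 = 24/5 = 4.8
  mean(Y) = (7 + 2 + 4 + 4 + 3) / 5 = 20/5 = 4
  x̄ = (4.8, 4),  deviation x̄ - mu_0 = (4.8, 4) - (2, 4) = (2.8, 0).

Step 2 — sample covariance matrix, S[i,j] = (1/(n-1)) · Σ_k (x_{k,i} - mean_i) · (x_{k,j} - mean_j), divisor n-1 = 4:
  S[X,X] = ((-3.8)·(-3.8) + (2.2)·(2.2) + (2.2)·(2.2) + (-2.8)·(-2.8) + (2.2)·(2.2)) / 4 = 36.8/4 = 9.2
  S[X,Y] = ((-3.8)·(3) + (2.2)·(-2) + (2.2)·(0) + (-2.8)·(0) + (2.2)·(-1)) / 4 = -18/4 = -4.5
  S[Y,Y] = ((3)·(3) + (-2)·(-2) + (0)·(0) + (0)·(0) + (-1)·(-1)) / 4 = 14/4 = 3.5
  S = [[9.2, -4.5],
 [-4.5, 3.5]].

Step 3 — invert S. det(S) = 9.2·3.5 - (-4.5)² = 11.95.
  S^{-1} = (1/det) · [[d, -b], [-b, a]] = [[0.2929, 0.3766],
 [0.3766, 0.7699]].

Step 4 — quadratic form (x̄ - mu_0)^T · S^{-1} · (x̄ - mu_0):
  S^{-1} · (x̄ - mu_0) = (0.8201, 1.0544),
  (x̄ - mu_0)^T · [...] = (2.8)·(0.8201) + (0)·(1.0544) = 2.2962.

Step 5 — scale by n: T² = 5 · 2.2962 = 11.4812.

T² ≈ 11.4812


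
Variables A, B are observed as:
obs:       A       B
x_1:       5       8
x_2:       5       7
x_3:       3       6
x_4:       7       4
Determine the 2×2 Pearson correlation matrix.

Step 1 — column means:
  mean(A) = (5 + 5 + 3 + 7) / 4 = 20/4 = 5
  mean(B) = (8 + 7 + 6 + 4) / 4 = 25/4 = 6.25

Step 2 — sample variances and covariances s[i,j] = (1/(n-1)) · Σ_k (x_{k,i} - mean_i) · (x_{k,j} - mean_j), with n-1 = 3:
  s[A,A] = ((0)·(0) + (0)·(0) + (-2)·(-2) + (2)·(2)) / 3 = 8/3 = 2.6667
  s[A,B] = ((0)·(1.75) + (0)·(0.75) + (-2)·(-0.25) + (2)·(-2.25)) / 3 = -4/3 = -1.3333
  s[B,B] = ((1.75)·(1.75) + (0.75)·(0.75) + (-0.25)·(-0.25) + (-2.25)·(-2.25)) / 3 = 8.75/3 = 2.9167
  Sample standard deviations s_i = √(s[i,i]):
  s(A) = √(2.6667) = 1.633
  s(B) = √(2.9167) = 1.7078

Step 3 — r_{ij} = s_{ij} / (s_i · s_j):
  r[A,A] = 1 (diagonal).
  r[A,B] = -1.3333 / (1.633 · 1.7078) = -1.3333 / 2.7889 = -0.4781
  r[B,B] = 1 (diagonal).

R is symmetric with unit diagonal. Assembling:

R = [[1, -0.4781],
 [-0.4781, 1]]


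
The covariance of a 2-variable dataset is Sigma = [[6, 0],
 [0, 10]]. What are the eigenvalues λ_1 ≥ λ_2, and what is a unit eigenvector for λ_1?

Step 1 — characteristic polynomial of 2×2 Sigma:
  det(Sigma - λI) = λ² - trace · λ + det = 0.
  trace = 6 + 10 = 16, det = 6·10 - (0)² = 60.
Step 2 — discriminant:
  Δ = trace² - 4·det = 256 - 240 = 16.
Step 3 — eigenvalues:
  λ = (trace ± √Δ)/2 = (16 ± 4)/2,
  λ_1 = 10,  λ_2 = 6.

Step 4 — unit eigenvector for λ_1: Sigma is diagonal, so its eigenvectors are the coordinate axes. λ_1 = 10 is the diagonal entry on the second coordinate axis, hence
  v_1 = (0, 1) (||v_1|| = 1).

λ_1 = 10,  λ_2 = 6;  v_1 ≈ (0, 1)


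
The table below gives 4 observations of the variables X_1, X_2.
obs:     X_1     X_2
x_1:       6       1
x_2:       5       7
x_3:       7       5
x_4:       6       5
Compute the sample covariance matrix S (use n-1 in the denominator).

Step 1 — column means:
  mean(X_1) = (6 + 5 + 7 + 6) / 4 = 24/4 = 6
  mean(X_2) = (1 + 7 + 5 + 5) / 4 = 18/4 = 4.5

Step 2 — sample covariance S[i,j] = (1/(n-1)) · Σ_k (x_{k,i} - mean_i) · (x_{k,j} - mean_j), with n-1 = 3.
  S[X_1,X_1] = ((0)·(0) + (-1)·(-1) + (1)·(1) + (0)·(0)) / 3 = 2/3 = 0.6667
  S[X_1,X_2] = ((0)·(-3.5) + (-1)·(2.5) + (1)·(0.5) + (0)·(0.5)) / 3 = -2/3 = -0.6667
  S[X_2,X_2] = ((-3.5)·(-3.5) + (2.5)·(2.5) + (0.5)·(0.5) + (0.5)·(0.5)) / 3 = 19/3 = 6.3333

S is symmetric (S[j,i] = S[i,j]). Assembling:

S = [[0.6667, -0.6667],
 [-0.6667, 6.3333]]


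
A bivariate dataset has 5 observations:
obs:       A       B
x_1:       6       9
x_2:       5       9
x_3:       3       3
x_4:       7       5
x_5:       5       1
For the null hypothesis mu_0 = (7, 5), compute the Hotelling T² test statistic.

Step 1 — sample mean vector:
  mean(A) = (6 + 5 + 3 + 7 + 5) / 5 = 26/5 = 5.2
  mean(B) = (9 + 9 + 3 + 5 + 1) / 5 = 27/5 = 5.4
  x̄ = (5.2, 5.4),  deviation x̄ - mu_0 = (5.2, 5.4) - (7, 5) = (-1.8, 0.4).

Step 2 — sample covariance matrix, S[i,j] = (1/(n-1)) · Σ_k (x_{k,i} - mean_i) · (x_{k,j} - mean_j), divisor n-1 = 4:
  S[A,A] = ((0.8)·(0.8) + (-0.2)·(-0.2) + (-2.2)·(-2.2) + (1.8)·(1.8) + (-0.2)·(-0.2)) / 4 = 8.8/4 = 2.2
  S[A,B] = ((0.8)·(3.6) + (-0.2)·(3.6) + (-2.2)·(-2.4) + (1.8)·(-0.4) + (-0.2)·(-4.4)) / 4 = 7.6/4 = 1.9
  S[B,B] = ((3.6)·(3.6) + (3.6)·(3.6) + (-2.4)·(-2.4) + (-0.4)·(-0.4) + (-4.4)·(-4.4)) / 4 = 51.2/4 = 12.8
  S = [[2.2, 1.9],
 [1.9, 12.8]].

Step 3 — invert S. det(S) = 2.2·12.8 - (1.9)² = 24.55.
  S^{-1} = (1/det) · [[d, -b], [-b, a]] = [[0.5214, -0.0774],
 [-0.0774, 0.0896]].

Step 4 — quadratic form (x̄ - mu_0)^T · S^{-1} · (x̄ - mu_0):
  S^{-1} · (x̄ - mu_0) = (-0.9695, 0.1752),
  (x̄ - mu_0)^T · [...] = (-1.8)·(-0.9695) + (0.4)·(0.1752) = 1.8151.

Step 5 — scale by n: T² = 5 · 1.8151 = 9.0754.

T² ≈ 9.0754


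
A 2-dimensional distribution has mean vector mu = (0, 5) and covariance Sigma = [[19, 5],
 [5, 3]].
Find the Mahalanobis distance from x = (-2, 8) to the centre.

Step 1 — centre the observation: (x - mu) = (-2, 3).

Step 2 — invert Sigma. det(Sigma) = 19·3 - (5)² = 32.
  Sigma^{-1} = (1/det) · [[d, -b], [-b, a]] = [[0.0938, -0.1562],
 [-0.1562, 0.5938]].

Step 3 — form the quadratic (x - mu)^T · Sigma^{-1} · (x - mu):
  Sigma^{-1} · (x - mu) = (-0.6562, 2.0938).
  (x - mu)^T · [Sigma^{-1} · (x - mu)] = (-2)·(-0.6562) + (3)·(2.0938) = 7.5938.

Step 4 — take square root: d = √(7.5938) ≈ 2.7557.

d(x, mu) = √(7.5938) ≈ 2.7557


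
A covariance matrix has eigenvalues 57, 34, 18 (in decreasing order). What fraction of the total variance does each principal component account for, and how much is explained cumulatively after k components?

Step 1 — total variance = trace(Sigma) = Σ λ_i = 57 + 34 + 18 = 109.

Step 2 — fraction explained by component i = λ_i / Σ λ:
  PC1: 57/109 = 0.5229
  PC2: 34/109 = 0.3119
  PC3: 18/109 = 0.1651

Step 3 — cumulative fraction after k components = (λ_1 + ... + λ_k) / Σ λ:
  k = 1: 57/109 = 0.5229
  k = 2: (57 + 34)/109 = 91/109 = 0.8349
  k = 3: (57 + 34 + 18)/109 = 109/109 = 1

Summary (fraction, with percent):

explained: PC1 0.5229 (52.29%), PC2 0.3119 (31.19%), PC3 0.1651 (16.51%);  cumulative: 0.5229, 0.8349, 1


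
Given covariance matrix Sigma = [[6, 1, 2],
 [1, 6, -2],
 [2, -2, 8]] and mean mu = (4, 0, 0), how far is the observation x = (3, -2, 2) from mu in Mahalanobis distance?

Step 1 — centre the observation: (x - mu) = (-1, -2, 2).

Step 2 — invert Sigma (cofactor / det for 3×3, or solve directly):
  Sigma^{-1} = [[0.1964, -0.0536, -0.0625],
 [-0.0536, 0.1964, 0.0625],
 [-0.0625, 0.0625, 0.1562]].

Step 3 — form the quadratic (x - mu)^T · Sigma^{-1} · (x - mu):
  Sigma^{-1} · (x - mu) = (-0.2143, -0.2143, 0.25).
  (x - mu)^T · [Sigma^{-1} · (x - mu)] = (-1)·(-0.2143) + (-2)·(-0.2143) + (2)·(0.25) = 1.1429.

Step 4 — take square root: d = √(1.1429) ≈ 1.069.

d(x, mu) = √(1.1429) ≈ 1.069


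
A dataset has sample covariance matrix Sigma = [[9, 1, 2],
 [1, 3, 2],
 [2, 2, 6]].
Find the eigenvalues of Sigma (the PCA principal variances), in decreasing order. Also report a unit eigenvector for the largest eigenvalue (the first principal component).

Step 1 — characteristic polynomial p(λ) = det(λI - Sigma) = λ³ - tr·λ² + c_1·λ - det, where tr = trace, c_1 = sum of the principal 2×2 minors, det = det(Sigma):
  tr = 9 + 3 + 6 = 18,
  c_1 = (9·3 - (1)²) + (9·6 - (2)²) + (3·6 - (2)²) = 26 + 50 + 14 = 90,
  det = 9·(3·6 - (2)²) - (1)·((1)·6 - (2)·(2)) + (2)·((1)·(2) - 3·(2)) = 9·(14) - (1)·(2) + (2)·(-4) = 116.
  So p(λ) = λ³ - 18λ² + 90λ - 116.
Step 2 — look for an integer root (rational root theorem: any rational root is an integer divisor of 116). Testing λ = 2:
  p(2) = 8 - 72 + 180 - 116 = 0  ✓
  Dividing out (λ - 2): p(λ) = (λ - 2)(λ² - 16λ + 58).
Step 3 — remaining eigenvalues from the quadratic λ² - 16λ + 58 = 0:
  Δ = 16² - 4·58 = 256 - 232 = 24,  λ = (16 ± √24)/2 = (16 ± 4.899)/2 ≈ 10.4495 or 5.5505.
  Sorted: λ_1 = 10.4495,  λ_2 = 5.5505,  λ_3 = 2  (check: sum = 18 = tr ✓).

Step 4 — unit eigenvector for λ_1 ≈ 10.4495: v spans the null space of (Sigma - λ_1 I), whose rows are
  r_1 = (-1.4495, 1, 2),  r_2 = (1, -7.4495, 2),  r_3 = (2, 2, -4.4495).
  v is orthogonal to every row, so take v ∝ r_1 × r_2 = ((1)·(2) - (2)·(-7.4495), (2)·(1) - (-1.4495)·(2), (-1.4495)·(-7.4495) - (1)·(1)) ≈ (16.899, 4.899, 9.798).
  Let u = (16.899, 4.899, 9.798).
  ||u|| = √((16.899)² + (4.899)² + (9.798)²) = √(405.5755) ≈ 20.1389,  v_1 = u/||u|| ≈ (0.8391, 0.2433, 0.4865) (||v_1|| = 1).

λ_1 = 10.4495,  λ_2 = 5.5505,  λ_3 = 2;  v_1 ≈ (0.8391, 0.2433, 0.4865)


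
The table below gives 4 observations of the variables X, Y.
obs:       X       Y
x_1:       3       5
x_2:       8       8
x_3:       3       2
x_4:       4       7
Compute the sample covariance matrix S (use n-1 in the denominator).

Step 1 — column means:
  mean(X) = (3 + 8 + 3 + 4) / 4 = 18/4 = 4.5
  mean(Y) = (5 + 8 + 2 + 7) / 4 = 22/4 = 5.5

Step 2 — sample covariance S[i,j] = (1/(n-1)) · Σ_k (x_{k,i} - mean_i) · (x_{k,j} - mean_j), with n-1 = 3.
  S[X,X] = ((-1.5)·(-1.5) + (3.5)·(3.5) + (-1.5)·(-1.5) + (-0.5)·(-0.5)) / 3 = 17/3 = 5.6667
  S[X,Y] = ((-1.5)·(-0.5) + (3.5)·(2.5) + (-1.5)·(-3.5) + (-0.5)·(1.5)) / 3 = 14/3 = 4.6667
  S[Y,Y] = ((-0.5)·(-0.5) + (2.5)·(2.5) + (-3.5)·(-3.5) + (1.5)·(1.5)) / 3 = 21/3 = 7

S is symmetric (S[j,i] = S[i,j]). Assembling:

S = [[5.6667, 4.6667],
 [4.6667, 7]]


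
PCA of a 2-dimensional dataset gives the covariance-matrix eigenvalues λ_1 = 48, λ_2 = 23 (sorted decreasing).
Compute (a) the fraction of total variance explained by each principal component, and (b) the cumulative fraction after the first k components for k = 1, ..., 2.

Step 1 — total variance = trace(Sigma) = Σ λ_i = 48 + 23 = 71.

Step 2 — fraction explained by component i = λ_i / Σ λ:
  PC1: 48/71 = 0.6761
  PC2: 23/71 = 0.3239

Step 3 — cumulative fraction after k components = (λ_1 + ... + λ_k) / Σ λ:
  k = 1: 48/71 = 0.6761
  k = 2: (48 + 23)/71 = 71/71 = 1

Summary (fraction, with percent):

explained: PC1 0.6761 (67.61%), PC2 0.3239 (32.39%);  cumulative: 0.6761, 1


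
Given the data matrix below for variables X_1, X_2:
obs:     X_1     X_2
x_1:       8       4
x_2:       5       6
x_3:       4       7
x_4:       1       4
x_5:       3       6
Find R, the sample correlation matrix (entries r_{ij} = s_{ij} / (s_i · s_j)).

Step 1 — column means:
  mean(X_1) = (8 + 5 + 4 + 1 + 3) / 5 = 21/5 = 4.2
  mean(X_2) = (4 + 6 + 7 + 4 + 6) / 5 = 27/5 = 5.4

Step 2 — sample variances and covariances s[i,j] = (1/(n-1)) · Σ_k (x_{k,i} - mean_i) · (x_{k,j} - mean_j), with n-1 = 4:
  s[X_1,X_1] = ((3.8)·(3.8) + (0.8)·(0.8) + (-0.2)·(-0.2) + (-3.2)·(-3.2) + (-1.2)·(-1.2)) / 4 = 26.8/4 = 6.7
  s[X_1,X_2] = ((3.8)·(-1.4) + (0.8)·(0.6) + (-0.2)·(1.6) + (-3.2)·(-1.4) + (-1.2)·(0.6)) / 4 = -1.4/4 = -0.35
  s[X_2,X_2] = ((-1.4)·(-1.4) + (0.6)·(0.6) + (1.6)·(1.6) + (-1.4)·(-1.4) + (0.6)·(0.6)) / 4 = 7.2/4 = 1.8
  Sample standard deviations s_i = √(s[i,i]):
  s(X_1) = √(6.7) = 2.5884
  s(X_2) = √(1.8) = 1.3416

Step 3 — r_{ij} = s_{ij} / (s_i · s_j):
  r[X_1,X_1] = 1 (diagonal).
  r[X_1,X_2] = -0.35 / (2.5884 · 1.3416) = -0.35 / 3.4728 = -0.1008
  r[X_2,X_2] = 1 (diagonal).

R is symmetric with unit diagonal. Assembling:

R = [[1, -0.1008],
 [-0.1008, 1]]


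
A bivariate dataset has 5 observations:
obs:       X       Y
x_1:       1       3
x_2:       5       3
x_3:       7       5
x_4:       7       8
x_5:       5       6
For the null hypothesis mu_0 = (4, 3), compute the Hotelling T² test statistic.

Step 1 — sample mean vector:
  mean(X) = (1 + 5 + 7 + 7 + 5) / 5 = 25/5 = 5
  mean(Y) = (3 + 3 + 5 + 8 + 6) / 5 = 25/5 = 5
  x̄ = (5, 5),  deviation x̄ - mu_0 = (5, 5) - (4, 3) = (1, 2).

Step 2 — sample covariance matrix, S[i,j] = (1/(n-1)) · Σ_k (x_{k,i} - mean_i) · (x_{k,j} - mean_j), divisor n-1 = 4:
  S[X,X] = ((-4)·(-4) + (0)·(0) + (2)·(2) + (2)·(2) + (0)·(0)) / 4 = 24/4 = 6
  S[X,Y] = ((-4)·(-2) + (0)·(-2) + (2)·(0) + (2)·(3) + (0)·(1)) / 4 = 14/4 = 3.5
  S[Y,Y] = ((-2)·(-2) + (-2)·(-2) + (0)·(0) + (3)·(3) + (1)·(1)) / 4 = 18/4 = 4.5
  S = [[6, 3.5],
 [3.5, 4.5]].

Step 3 — invert S. det(S) = 6·4.5 - (3.5)² = 14.75.
  S^{-1} = (1/det) · [[d, -b], [-b, a]] = [[0.3051, -0.2373],
 [-0.2373, 0.4068]].

Step 4 — quadratic form (x̄ - mu_0)^T · S^{-1} · (x̄ - mu_0):
  S^{-1} · (x̄ - mu_0) = (-0.1695, 0.5763),
  (x̄ - mu_0)^T · [...] = (1)·(-0.1695) + (2)·(0.5763) = 0.9831.

Step 5 — scale by n: T² = 5 · 0.9831 = 4.9153.

T² ≈ 4.9153


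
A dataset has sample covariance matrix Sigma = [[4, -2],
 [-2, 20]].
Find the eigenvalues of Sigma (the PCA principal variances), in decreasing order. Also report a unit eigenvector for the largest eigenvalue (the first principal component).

Step 1 — characteristic polynomial of 2×2 Sigma:
  det(Sigma - λI) = λ² - trace · λ + det = 0.
  trace = 4 + 20 = 24, det = 4·20 - (-2)² = 76.
Step 2 — discriminant:
  Δ = trace² - 4·det = 576 - 304 = 272.
Step 3 — eigenvalues:
  λ = (trace ± √Δ)/2 = (24 ± 16.4924)/2,
  λ_1 = 20.2462,  λ_2 = 3.7538.

Step 4 — unit eigenvector for λ_1: solve (Sigma - λ_1 I)v = 0. First row:
  (4 - 20.2462)·v_x + (-2)·v_y = 0, i.e. (-16.2462)·v_x + (-2)·v_y = 0,
  so v ∝ (b, λ_1 - a) = (-2, 16.2462); multiply by -1 so the first entry is positive: u = (2, -16.2462).
  ||u|| = √((2)² + (-16.2462)²) = √(267.9394) ≈ 16.3689,
  v_1 = u/||u|| ≈ (0.1222, -0.9925) (||v_1|| = 1).

λ_1 = 20.2462,  λ_2 = 3.7538;  v_1 ≈ (0.1222, -0.9925)


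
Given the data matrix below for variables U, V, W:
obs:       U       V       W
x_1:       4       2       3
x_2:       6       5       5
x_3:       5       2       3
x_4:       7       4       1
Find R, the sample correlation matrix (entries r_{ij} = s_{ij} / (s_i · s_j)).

Step 1 — column means:
  mean(U) = (4 + 6 + 5 + 7) / 4 = 22/4 = 5.5
  mean(V) = (2 + 5 + 2 + 4) / 4 = 13/4 = 3.25
  mean(W) = (3 + 5 + 3 + 1) / 4 = 12/4 = 3

Step 2 — sample variances and covariances s[i,j] = (1/(n-1)) · Σ_k (x_{k,i} - mean_i) · (x_{k,j} - mean_j), with n-1 = 3:
  s[U,U] = ((-1.5)·(-1.5) + (0.5)·(0.5) + (-0.5)·(-0.5) + (1.5)·(1.5)) / 3 = 5/3 = 1.6667
  s[U,V] = ((-1.5)·(-1.25) + (0.5)·(1.75) + (-0.5)·(-1.25) + (1.5)·(0.75)) / 3 = 4.5/3 = 1.5
  s[U,W] = ((-1.5)·(0) + (0.5)·(2) + (-0.5)·(0) + (1.5)·(-2)) / 3 = -2/3 = -0.6667
  s[V,V] = ((-1.25)·(-1.25) + (1.75)·(1.75) + (-1.25)·(-1.25) + (0.75)·(0.75)) / 3 = 6.75/3 = 2.25
  s[V,W] = ((-1.25)·(0) + (1.75)·(2) + (-1.25)·(0) + (0.75)·(-2)) / 3 = 2/3 = 0.6667
  s[W,W] = ((0)·(0) + (2)·(2) + (0)·(0) + (-2)·(-2)) / 3 = 8/3 = 2.6667
  Sample standard deviations s_i = √(s[i,i]):
  s(U) = √(1.6667) = 1.291
  s(V) = √(2.25) = 1.5
  s(W) = √(2.6667) = 1.633

Step 3 — r_{ij} = s_{ij} / (s_i · s_j):
  r[U,U] = 1 (diagonal).
  r[U,V] = 1.5 / (1.291 · 1.5) = 1.5 / 1.9365 = 0.7746
  r[U,W] = -0.6667 / (1.291 · 1.633) = -0.6667 / 2.1082 = -0.3162
  r[V,V] = 1 (diagonal).
  r[V,W] = 0.6667 / (1.5 · 1.633) = 0.6667 / 2.4495 = 0.2722
  r[W,W] = 1 (diagonal).

R is symmetric with unit diagonal. Assembling:

R = [[1, 0.7746, -0.3162],
 [0.7746, 1, 0.2722],
 [-0.3162, 0.2722, 1]]


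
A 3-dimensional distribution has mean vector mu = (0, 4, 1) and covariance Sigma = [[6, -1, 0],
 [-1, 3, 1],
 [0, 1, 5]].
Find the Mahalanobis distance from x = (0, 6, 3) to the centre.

Step 1 — centre the observation: (x - mu) = (0, 2, 2).

Step 2 — invert Sigma (cofactor / det for 3×3, or solve directly):
  Sigma^{-1} = [[0.1772, 0.0633, -0.0127],
 [0.0633, 0.3797, -0.0759],
 [-0.0127, -0.0759, 0.2152]].

Step 3 — form the quadratic (x - mu)^T · Sigma^{-1} · (x - mu):
  Sigma^{-1} · (x - mu) = (0.1013, 0.6076, 0.2785).
  (x - mu)^T · [Sigma^{-1} · (x - mu)] = (0)·(0.1013) + (2)·(0.6076) + (2)·(0.2785) = 1.7722.

Step 4 — take square root: d = √(1.7722) ≈ 1.3312.

d(x, mu) = √(1.7722) ≈ 1.3312


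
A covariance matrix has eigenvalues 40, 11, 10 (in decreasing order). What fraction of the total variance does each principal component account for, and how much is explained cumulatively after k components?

Step 1 — total variance = trace(Sigma) = Σ λ_i = 40 + 11 + 10 = 61.

Step 2 — fraction explained by component i = λ_i / Σ λ:
  PC1: 40/61 = 0.6557
  PC2: 11/61 = 0.1803
  PC3: 10/61 = 0.1639

Step 3 — cumulative fraction after k components = (λ_1 + ... + λ_k) / Σ λ:
  k = 1: 40/61 = 0.6557
  k = 2: (40 + 11)/61 = 51/61 = 0.8361
  k = 3: (40 + 11 + 10)/61 = 61/61 = 1

Summary (fraction, with percent):

explained: PC1 0.6557 (65.57%), PC2 0.1803 (18.03%), PC3 0.1639 (16.39%);  cumulative: 0.6557, 0.8361, 1


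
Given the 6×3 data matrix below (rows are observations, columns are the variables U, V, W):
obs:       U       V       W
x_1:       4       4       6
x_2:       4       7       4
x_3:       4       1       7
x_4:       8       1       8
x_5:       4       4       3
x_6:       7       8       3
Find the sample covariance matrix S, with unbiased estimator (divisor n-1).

Step 1 — column means:
  mean(U) = (4 + 4 + 4 + 8 + 4 + 7) / 6 = 31/6 = 5.1667
  mean(V) = (4 + 7 + 1 + 1 + 4 + 8) / 6 = 25/6 = 4.1667
  mean(W) = (6 + 4 + 7 + 8 + 3 + 3) / 6 = 31/6 = 5.1667

Step 2 — sample covariance S[i,j] = (1/(n-1)) · Σ_k (x_{k,i} - mean_i) · (x_{k,j} - mean_j), with n-1 = 5.
  S[U,U] = ((-1.1667)·(-1.1667) + (-1.1667)·(-1.1667) + (-1.1667)·(-1.1667) + (2.8333)·(2.8333) + (-1.1667)·(-1.1667) + (1.8333)·(1.8333)) / 5 = 16.8333/5 = 3.3667
  S[U,V] = ((-1.1667)·(-0.1667) + (-1.1667)·(2.8333) + (-1.1667)·(-3.1667) + (2.8333)·(-3.1667) + (-1.1667)·(-0.1667) + (1.8333)·(3.8333)) / 5 = -1.1667/5 = -0.2333
  S[U,W] = ((-1.1667)·(0.8333) + (-1.1667)·(-1.1667) + (-1.1667)·(1.8333) + (2.8333)·(2.8333) + (-1.1667)·(-2.1667) + (1.8333)·(-2.1667)) / 5 = 4.8333/5 = 0.9667
  S[V,V] = ((-0.1667)·(-0.1667) + (2.8333)·(2.8333) + (-3.1667)·(-3.1667) + (-3.1667)·(-3.1667) + (-0.1667)·(-0.1667) + (3.8333)·(3.8333)) / 5 = 42.8333/5 = 8.5667
  S[V,W] = ((-0.1667)·(0.8333) + (2.8333)·(-1.1667) + (-3.1667)·(1.8333) + (-3.1667)·(2.8333) + (-0.1667)·(-2.1667) + (3.8333)·(-2.1667)) / 5 = -26.1667/5 = -5.2333
  S[W,W] = ((0.8333)·(0.8333) + (-1.1667)·(-1.1667) + (1.8333)·(1.8333) + (2.8333)·(2.8333) + (-2.1667)·(-2.1667) + (-2.1667)·(-2.1667)) / 5 = 22.8333/5 = 4.5667

S is symmetric (S[j,i] = S[i,j]). Assembling:

S = [[3.3667, -0.2333, 0.9667],
 [-0.2333, 8.5667, -5.2333],
 [0.9667, -5.2333, 4.5667]]


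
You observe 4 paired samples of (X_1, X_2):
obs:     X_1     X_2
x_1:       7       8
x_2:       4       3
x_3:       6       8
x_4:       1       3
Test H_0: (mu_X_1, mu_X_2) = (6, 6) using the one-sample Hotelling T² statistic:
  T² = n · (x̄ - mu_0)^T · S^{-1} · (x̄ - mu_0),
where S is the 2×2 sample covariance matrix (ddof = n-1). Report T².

Step 1 — sample mean vector:
  mean(X_1) = (7 + 4 + 6 + 1) / 4 = 18/4 = 4.5
  mean(X_2) = (8 + 3 + 8 + 3) / 4 = 22/4 = 5.5
  x̄ = (4.5, 5.5),  deviation x̄ - mu_0 = (4.5, 5.5) - (6, 6) = (-1.5, -0.5).

Step 2 — sample covariance matrix, S[i,j] = (1/(n-1)) · Σ_k (x_{k,i} - mean_i) · (x_{k,j} - mean_j), divisor n-1 = 3:
  S[X_1,X_1] = ((2.5)·(2.5) + (-0.5)·(-0.5) + (1.5)·(1.5) + (-3.5)·(-3.5)) / 3 = 21/3 = 7
  S[X_1,X_2] = ((2.5)·(2.5) + (-0.5)·(-2.5) + (1.5)·(2.5) + (-3.5)·(-2.5)) / 3 = 20/3 = 6.6667
  S[X_2,X_2] = ((2.5)·(2.5) + (-2.5)·(-2.5) + (2.5)·(2.5) + (-2.5)·(-2.5)) / 3 = 25/3 = 8.3333
  S = [[7, 6.6667],
 [6.6667, 8.3333]].

Step 3 — invert S. det(S) = 7·8.3333 - (6.6667)² = 13.8889.
  S^{-1} = (1/det) · [[d, -b], [-b, a]] = [[0.6, -0.48],
 [-0.48, 0.504]].

Step 4 — quadratic form (x̄ - mu_0)^T · S^{-1} · (x̄ - mu_0):
  S^{-1} · (x̄ - mu_0) = (-0.66, 0.468),
  (x̄ - mu_0)^T · [...] = (-1.5)·(-0.66) + (-0.5)·(0.468) = 0.756.

Step 5 — scale by n: T² = 4 · 0.756 = 3.024.

T² ≈ 3.024


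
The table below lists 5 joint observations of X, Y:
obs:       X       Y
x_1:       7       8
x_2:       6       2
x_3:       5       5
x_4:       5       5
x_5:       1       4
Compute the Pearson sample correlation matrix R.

Step 1 — column means:
  mean(X) = (7 + 6 + 5 + 5 + 1) / 5 = 24/5 = 4.8
  mean(Y) = (8 + 2 + 5 + 5 + 4) / 5 = 24/5 = 4.8

Step 2 — sample variances and covariances s[i,j] = (1/(n-1)) · Σ_k (x_{k,i} - mean_i) · (x_{k,j} - mean_j), with n-1 = 4:
  s[X,X] = ((2.2)·(2.2) + (1.2)·(1.2) + (0.2)·(0.2) + (0.2)·(0.2) + (-3.8)·(-3.8)) / 4 = 20.8/4 = 5.2
  s[X,Y] = ((2.2)·(3.2) + (1.2)·(-2.8) + (0.2)·(0.2) + (0.2)·(0.2) + (-3.8)·(-0.8)) / 4 = 6.8/4 = 1.7
  s[Y,Y] = ((3.2)·(3.2) + (-2.8)·(-2.8) + (0.2)·(0.2) + (0.2)·(0.2) + (-0.8)·(-0.8)) / 4 = 18.8/4 = 4.7
  Sample standard deviations s_i = √(s[i,i]):
  s(X) = √(5.2) = 2.2804
  s(Y) = √(4.7) = 2.1679

Step 3 — r_{ij} = s_{ij} / (s_i · s_j):
  r[X,X] = 1 (diagonal).
  r[X,Y] = 1.7 / (2.2804 · 2.1679) = 1.7 / 4.9437 = 0.3439
  r[Y,Y] = 1 (diagonal).

R is symmetric with unit diagonal. Assembling:

R = [[1, 0.3439],
 [0.3439, 1]]


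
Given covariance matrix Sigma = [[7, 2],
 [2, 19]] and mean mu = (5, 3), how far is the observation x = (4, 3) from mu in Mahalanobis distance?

Step 1 — centre the observation: (x - mu) = (-1, 0).

Step 2 — invert Sigma. det(Sigma) = 7·19 - (2)² = 129.
  Sigma^{-1} = (1/det) · [[d, -b], [-b, a]] = [[0.1473, -0.0155],
 [-0.0155, 0.0543]].

Step 3 — form the quadratic (x - mu)^T · Sigma^{-1} · (x - mu):
  Sigma^{-1} · (x - mu) = (-0.1473, 0.0155).
  (x - mu)^T · [Sigma^{-1} · (x - mu)] = (-1)·(-0.1473) + (0)·(0.0155) = 0.1473.

Step 4 — take square root: d = √(0.1473) ≈ 0.3838.

d(x, mu) = √(0.1473) ≈ 0.3838


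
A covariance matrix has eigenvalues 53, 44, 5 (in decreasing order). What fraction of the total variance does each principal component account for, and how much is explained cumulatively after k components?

Step 1 — total variance = trace(Sigma) = Σ λ_i = 53 + 44 + 5 = 102.

Step 2 — fraction explained by component i = λ_i / Σ λ:
  PC1: 53/102 = 0.5196
  PC2: 44/102 = 0.4314
  PC3: 5/102 = 0.049

Step 3 — cumulative fraction after k components = (λ_1 + ... + λ_k) / Σ λ:
  k = 1: 53/102 = 0.5196
  k = 2: (53 + 44)/102 = 97/102 = 0.951
  k = 3: (53 + 44 + 5)/102 = 102/102 = 1

Summary (fraction, with percent):

explained: PC1 0.5196 (51.96%), PC2 0.4314 (43.14%), PC3 0.049 (4.9%);  cumulative: 0.5196, 0.951, 1


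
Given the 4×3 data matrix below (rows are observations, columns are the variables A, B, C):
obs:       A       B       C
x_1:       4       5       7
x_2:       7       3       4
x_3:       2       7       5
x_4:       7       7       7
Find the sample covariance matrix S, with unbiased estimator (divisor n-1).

Step 1 — column means:
  mean(A) = (4 + 7 + 2 + 7) / 4 = 20/4 = 5
  mean(B) = (5 + 3 + 7 + 7) / 4 = 22/4 = 5.5
  mean(C) = (7 + 4 + 5 + 7) / 4 = 23/4 = 5.75

Step 2 — sample covariance S[i,j] = (1/(n-1)) · Σ_k (x_{k,i} - mean_i) · (x_{k,j} - mean_j), with n-1 = 3.
  S[A,A] = ((-1)·(-1) + (2)·(2) + (-3)·(-3) + (2)·(2)) / 3 = 18/3 = 6
  S[A,B] = ((-1)·(-0.5) + (2)·(-2.5) + (-3)·(1.5) + (2)·(1.5)) / 3 = -6/3 = -2
  S[A,C] = ((-1)·(1.25) + (2)·(-1.75) + (-3)·(-0.75) + (2)·(1.25)) / 3 = 0/3 = 0
  S[B,B] = ((-0.5)·(-0.5) + (-2.5)·(-2.5) + (1.5)·(1.5) + (1.5)·(1.5)) / 3 = 11/3 = 3.6667
  S[B,C] = ((-0.5)·(1.25) + (-2.5)·(-1.75) + (1.5)·(-0.75) + (1.5)·(1.25)) / 3 = 4.5/3 = 1.5
  S[C,C] = ((1.25)·(1.25) + (-1.75)·(-1.75) + (-0.75)·(-0.75) + (1.25)·(1.25)) / 3 = 6.75/3 = 2.25

S is symmetric (S[j,i] = S[i,j]). Assembling:

S = [[6, -2, 0],
 [-2, 3.6667, 1.5],
 [0, 1.5, 2.25]]


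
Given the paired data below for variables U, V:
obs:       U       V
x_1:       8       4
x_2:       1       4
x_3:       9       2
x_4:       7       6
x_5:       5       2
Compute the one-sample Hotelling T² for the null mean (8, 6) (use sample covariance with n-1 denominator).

Step 1 — sample mean vector:
  mean(U) = (8 + 1 + 9 + 7 + 5) / 5 = 30/5 = 6
  mean(V) = (4 + 4 + 2 + 6 + 2) / 5 = 18/5 = 3.6
  x̄ = (6, 3.6),  deviation x̄ - mu_0 = (6, 3.6) - (8, 6) = (-2, -2.4).

Step 2 — sample covariance matrix, S[i,j] = (1/(n-1)) · Σ_k (x_{k,i} - mean_i) · (x_{k,j} - mean_j), divisor n-1 = 4:
  S[U,U] = ((2)·(2) + (-5)·(-5) + (3)·(3) + (1)·(1) + (-1)·(-1)) / 4 = 40/4 = 10
  S[U,V] = ((2)·(0.4) + (-5)·(0.4) + (3)·(-1.6) + (1)·(2.4) + (-1)·(-1.6)) / 4 = -2/4 = -0.5
  S[V,V] = ((0.4)·(0.4) + (0.4)·(0.4) + (-1.6)·(-1.6) + (2.4)·(2.4) + (-1.6)·(-1.6)) / 4 = 11.2/4 = 2.8
  S = [[10, -0.5],
 [-0.5, 2.8]].

Step 3 — invert S. det(S) = 10·2.8 - (-0.5)² = 27.75.
  S^{-1} = (1/det) · [[d, -b], [-b, a]] = [[0.1009, 0.018],
 [0.018, 0.3604]].

Step 4 — quadratic form (x̄ - mu_0)^T · S^{-1} · (x̄ - mu_0):
  S^{-1} · (x̄ - mu_0) = (-0.245, -0.9009),
  (x̄ - mu_0)^T · [...] = (-2)·(-0.245) + (-2.4)·(-0.9009) = 2.6523.

Step 5 — scale by n: T² = 5 · 2.6523 = 13.2613.

T² ≈ 13.2613


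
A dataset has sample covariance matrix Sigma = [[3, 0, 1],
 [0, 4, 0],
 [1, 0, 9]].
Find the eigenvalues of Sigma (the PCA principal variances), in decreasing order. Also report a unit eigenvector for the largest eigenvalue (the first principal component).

Step 1 — characteristic polynomial p(λ) = det(λI - Sigma) = λ³ - tr·λ² + c_1·λ - det, where tr = trace, c_1 = sum of the principal 2×2 minors, det = det(Sigma):
  tr = 3 + 4 + 9 = 16,
  c_1 = (3·4 - (0)²) + (3·9 - (1)²) + (4·9 - (0)²) = 12 + 26 + 36 = 74,
  det = 3·(4·9 - (0)²) - (0)·((0)·9 - (0)·(1)) + (1)·((0)·(0) - 4·(1)) = 3·(36) - (0)·(0) + (1)·(-4) = 104.
  So p(λ) = λ³ - 16λ² + 74λ - 104.
Step 2 — look for an integer root (rational root theorem: any rational root is an integer divisor of 104). Testing λ = 4:
  p(4) = 64 - 256 + 296 - 104 = 0  ✓
  Dividing out (λ - 4): p(λ) = (λ - 4)(λ² - 12λ + 26).
Step 3 — remaining eigenvalues from the quadratic λ² - 12λ + 26 = 0:
  Δ = 12² - 4·26 = 144 - 104 = 40,  λ = (12 ± √40)/2 = (12 ± 6.3246)/2 ≈ 9.1623 or 2.8377.
  Sorted: λ_1 = 9.1623,  λ_2 = 4,  λ_3 = 2.8377  (check: sum = 16 = tr ✓).

Step 4 — unit eigenvector for λ_1 ≈ 9.1623: v spans the null space of (Sigma - λ_1 I), whose rows are
  r_1 = (-6.1623, 0, 1),  r_2 = (0, -5.1623, 0),  r_3 = (1, 0, -0.1623).
  v is orthogonal to every row, so take v ∝ r_1 × r_2 = ((0)·(0) - (1)·(-5.1623), (1)·(0) - (-6.1623)·(0), (-6.1623)·(-5.1623) - (0)·(0)) ≈ (5.1623, 0, 31.8114).
  Let u = (5.1623, 0, 31.8114).
  ||u|| = √((5.1623)² + (0)² + (31.8114)²) = √(1038.6135) ≈ 32.2275,  v_1 = u/||u|| ≈ (0.1602, 0, 0.9871) (||v_1|| = 1).

λ_1 = 9.1623,  λ_2 = 4,  λ_3 = 2.8377;  v_1 ≈ (0.1602, 0, 0.9871)


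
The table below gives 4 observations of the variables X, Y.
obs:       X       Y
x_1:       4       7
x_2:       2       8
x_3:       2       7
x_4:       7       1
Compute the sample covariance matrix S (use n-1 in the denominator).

Step 1 — column means:
  mean(X) = (4 + 2 + 2 + 7) / 4 = 15/4 = 3.75
  mean(Y) = (7 + 8 + 7 + 1) / 4 = 23/4 = 5.75

Step 2 — sample covariance S[i,j] = (1/(n-1)) · Σ_k (x_{k,i} - mean_i) · (x_{k,j} - mean_j), with n-1 = 3.
  S[X,X] = ((0.25)·(0.25) + (-1.75)·(-1.75) + (-1.75)·(-1.75) + (3.25)·(3.25)) / 3 = 16.75/3 = 5.5833
  S[X,Y] = ((0.25)·(1.25) + (-1.75)·(2.25) + (-1.75)·(1.25) + (3.25)·(-4.75)) / 3 = -21.25/3 = -7.0833
  S[Y,Y] = ((1.25)·(1.25) + (2.25)·(2.25) + (1.25)·(1.25) + (-4.75)·(-4.75)) / 3 = 30.75/3 = 10.25

S is symmetric (S[j,i] = S[i,j]). Assembling:

S = [[5.5833, -7.0833],
 [-7.0833, 10.25]]


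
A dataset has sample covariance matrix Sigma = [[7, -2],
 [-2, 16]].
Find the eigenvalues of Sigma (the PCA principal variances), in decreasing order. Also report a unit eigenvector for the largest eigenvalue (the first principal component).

Step 1 — characteristic polynomial of 2×2 Sigma:
  det(Sigma - λI) = λ² - trace · λ + det = 0.
  trace = 7 + 16 = 23, det = 7·16 - (-2)² = 108.
Step 2 — discriminant:
  Δ = trace² - 4·det = 529 - 432 = 97.
Step 3 — eigenvalues:
  λ = (trace ± √Δ)/2 = (23 ± 9.8489)/2,
  λ_1 = 16.4244,  λ_2 = 6.5756.

Step 4 — unit eigenvector for λ_1: solve (Sigma - λ_1 I)v = 0. First row:
  (7 - 16.4244)·v_x + (-2)·v_y = 0, i.e. (-9.4244)·v_x + (-2)·v_y = 0,
  so v ∝ (b, λ_1 - a) = (-2, 9.4244); multiply by -1 so the first entry is positive: u = (2, -9.4244).
  ||u|| = √((2)² + (-9.4244)²) = √(92.8199) ≈ 9.6343,
  v_1 = u/||u|| ≈ (0.2076, -0.9782) (||v_1|| = 1).

λ_1 = 16.4244,  λ_2 = 6.5756;  v_1 ≈ (0.2076, -0.9782)


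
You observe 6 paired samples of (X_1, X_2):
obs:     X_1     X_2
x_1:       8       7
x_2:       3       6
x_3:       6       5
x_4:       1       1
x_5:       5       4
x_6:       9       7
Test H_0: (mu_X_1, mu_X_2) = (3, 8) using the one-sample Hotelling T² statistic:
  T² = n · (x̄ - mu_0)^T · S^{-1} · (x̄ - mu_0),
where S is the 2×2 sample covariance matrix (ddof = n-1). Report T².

Step 1 — sample mean vector:
  mean(X_1) = (8 + 3 + 6 + 1 + 5 + 9) / 6 = 32/6 = 5.3333
  mean(X_2) = (7 + 6 + 5 + 1 + 4 + 7) / 6 = 30/6 = 5
  x̄ = (5.3333, 5),  deviation x̄ - mu_0 = (5.3333, 5) - (3, 8) = (2.3333, -3).

Step 2 — sample covariance matrix, S[i,j] = (1/(n-1)) · Σ_k (x_{k,i} - mean_i) · (x_{k,j} - mean_j), divisor n-1 = 5:
  S[X_1,X_1] = ((2.6667)·(2.6667) + (-2.3333)·(-2.3333) + (0.6667)·(0.6667) + (-4.3333)·(-4.3333) + (-0.3333)·(-0.3333) + (3.6667)·(3.6667)) / 5 = 45.3333/5 = 9.0667
  S[X_1,X_2] = ((2.6667)·(2) + (-2.3333)·(1) + (0.6667)·(0) + (-4.3333)·(-4) + (-0.3333)·(-1) + (3.6667)·(2)) / 5 = 28/5 = 5.6
  S[X_2,X_2] = ((2)·(2) + (1)·(1) + (0)·(0) + (-4)·(-4) + (-1)·(-1) + (2)·(2)) / 5 = 26/5 = 5.2
  S = [[9.0667, 5.6],
 [5.6, 5.2]].

Step 3 — invert S. det(S) = 9.0667·5.2 - (5.6)² = 15.7867.
  S^{-1} = (1/det) · [[d, -b], [-b, a]] = [[0.3294, -0.3547],
 [-0.3547, 0.5743]].

Step 4 — quadratic form (x̄ - mu_0)^T · S^{-1} · (x̄ - mu_0):
  S^{-1} · (x̄ - mu_0) = (1.8328, -2.5507),
  (x̄ - mu_0)^T · [...] = (2.3333)·(1.8328) + (-3)·(-2.5507) = 11.9285.

Step 5 — scale by n: T² = 6 · 11.9285 = 71.5709.

T² ≈ 71.5709


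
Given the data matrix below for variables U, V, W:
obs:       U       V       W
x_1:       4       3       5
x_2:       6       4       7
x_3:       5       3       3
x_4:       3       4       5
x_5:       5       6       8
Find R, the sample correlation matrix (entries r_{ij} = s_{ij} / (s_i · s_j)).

Step 1 — column means:
  mean(U) = (4 + 6 + 5 + 3 + 5) / 5 = 23/5 = 4.6
  mean(V) = (3 + 4 + 3 + 4 + 6) / 5 = 20/5 = 4
  mean(W) = (5 + 7 + 3 + 5 + 8) / 5 = 28/5 = 5.6

Step 2 — sample variances and covariances s[i,j] = (1/(n-1)) · Σ_k (x_{k,i} - mean_i) · (x_{k,j} - mean_j), with n-1 = 4:
  s[U,U] = ((-0.6)·(-0.6) + (1.4)·(1.4) + (0.4)·(0.4) + (-1.6)·(-1.6) + (0.4)·(0.4)) / 4 = 5.2/4 = 1.3
  s[U,V] = ((-0.6)·(-1) + (1.4)·(0) + (0.4)·(-1) + (-1.6)·(0) + (0.4)·(2)) / 4 = 1/4 = 0.25
  s[U,W] = ((-0.6)·(-0.6) + (1.4)·(1.4) + (0.4)·(-2.6) + (-1.6)·(-0.6) + (0.4)·(2.4)) / 4 = 3.2/4 = 0.8
  s[V,V] = ((-1)·(-1) + (0)·(0) + (-1)·(-1) + (0)·(0) + (2)·(2)) / 4 = 6/4 = 1.5
  s[V,W] = ((-1)·(-0.6) + (0)·(1.4) + (-1)·(-2.6) + (0)·(-0.6) + (2)·(2.4)) / 4 = 8/4 = 2
  s[W,W] = ((-0.6)·(-0.6) + (1.4)·(1.4) + (-2.6)·(-2.6) + (-0.6)·(-0.6) + (2.4)·(2.4)) / 4 = 15.2/4 = 3.8
  Sample standard deviations s_i = √(s[i,i]):
  s(U) = √(1.3) = 1.1402
  s(V) = √(1.5) = 1.2247
  s(W) = √(3.8) = 1.9494

Step 3 — r_{ij} = s_{ij} / (s_i · s_j):
  r[U,U] = 1 (diagonal).
  r[U,V] = 0.25 / (1.1402 · 1.2247) = 0.25 / 1.3964 = 0.179
  r[U,W] = 0.8 / (1.1402 · 1.9494) = 0.8 / 2.2226 = 0.3599
  r[V,V] = 1 (diagonal).
  r[V,W] = 2 / (1.2247 · 1.9494) = 2 / 2.3875 = 0.8377
  r[W,W] = 1 (diagonal).

R is symmetric with unit diagonal. Assembling:

R = [[1, 0.179, 0.3599],
 [0.179, 1, 0.8377],
 [0.3599, 0.8377, 1]]


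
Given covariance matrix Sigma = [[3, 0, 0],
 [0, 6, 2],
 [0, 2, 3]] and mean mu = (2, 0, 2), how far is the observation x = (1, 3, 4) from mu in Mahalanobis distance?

Step 1 — centre the observation: (x - mu) = (-1, 3, 2).

Step 2 — invert Sigma (cofactor / det for 3×3, or solve directly):
  Sigma^{-1} = [[0.3333, 0, 0],
 [0, 0.2143, -0.1429],
 [0, -0.1429, 0.4286]].

Step 3 — form the quadratic (x - mu)^T · Sigma^{-1} · (x - mu):
  Sigma^{-1} · (x - mu) = (-0.3333, 0.3571, 0.4286).
  (x - mu)^T · [Sigma^{-1} · (x - mu)] = (-1)·(-0.3333) + (3)·(0.3571) + (2)·(0.4286) = 2.2619.

Step 4 — take square root: d = √(2.2619) ≈ 1.504.

d(x, mu) = √(2.2619) ≈ 1.504


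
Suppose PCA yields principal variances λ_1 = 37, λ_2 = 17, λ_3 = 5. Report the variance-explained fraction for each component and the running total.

Step 1 — total variance = trace(Sigma) = Σ λ_i = 37 + 17 + 5 = 59.

Step 2 — fraction explained by component i = λ_i / Σ λ:
  PC1: 37/59 = 0.6271
  PC2: 17/59 = 0.2881
  PC3: 5/59 = 0.0847

Step 3 — cumulative fraction after k components = (λ_1 + ... + λ_k) / Σ λ:
  k = 1: 37/59 = 0.6271
  k = 2: (37 + 17)/59 = 54/59 = 0.9153
  k = 3: (37 + 17 + 5)/59 = 59/59 = 1

Summary (fraction, with percent):

explained: PC1 0.6271 (62.71%), PC2 0.2881 (28.81%), PC3 0.0847 (8.47%);  cumulative: 0.6271, 0.9153, 1


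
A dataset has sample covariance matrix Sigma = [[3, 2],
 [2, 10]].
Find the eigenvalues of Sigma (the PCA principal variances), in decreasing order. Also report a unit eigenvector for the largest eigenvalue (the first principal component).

Step 1 — characteristic polynomial of 2×2 Sigma:
  det(Sigma - λI) = λ² - trace · λ + det = 0.
  trace = 3 + 10 = 13, det = 3·10 - (2)² = 26.
Step 2 — discriminant:
  Δ = trace² - 4·det = 169 - 104 = 65.
Step 3 — eigenvalues:
  λ = (trace ± √Δ)/2 = (13 ± 8.0623)/2,
  λ_1 = 10.5311,  λ_2 = 2.4689.

Step 4 — unit eigenvector for λ_1: solve (Sigma - λ_1 I)v = 0. First row:
  (3 - 10.5311)·v_x + (2)·v_y = 0, i.e. (-7.5311)·v_x + (2)·v_y = 0,
  so v ∝ (b, λ_1 - a) = (2, 7.5311) = u.
  ||u|| = √((2)² + (7.5311)²) = √(60.7179) ≈ 7.7922,
  v_1 = u/||u|| ≈ (0.2567, 0.9665) (||v_1|| = 1).

λ_1 = 10.5311,  λ_2 = 2.4689;  v_1 ≈ (0.2567, 0.9665)


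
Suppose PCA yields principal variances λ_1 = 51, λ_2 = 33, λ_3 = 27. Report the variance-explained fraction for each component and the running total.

Step 1 — total variance = trace(Sigma) = Σ λ_i = 51 + 33 + 27 = 111.

Step 2 — fraction explained by component i = λ_i / Σ λ:
  PC1: 51/111 = 0.4595
  PC2: 33/111 = 0.2973
  PC3: 27/111 = 0.2432

Step 3 — cumulative fraction after k components = (λ_1 + ... + λ_k) / Σ λ:
  k = 1: 51/111 = 0.4595
  k = 2: (51 + 33)/111 = 84/111 = 0.7568
  k = 3: (51 + 33 + 27)/111 = 111/111 = 1

Summary (fraction, with percent):

explained: PC1 0.4595 (45.95%), PC2 0.2973 (29.73%), PC3 0.2432 (24.32%);  cumulative: 0.4595, 0.7568, 1


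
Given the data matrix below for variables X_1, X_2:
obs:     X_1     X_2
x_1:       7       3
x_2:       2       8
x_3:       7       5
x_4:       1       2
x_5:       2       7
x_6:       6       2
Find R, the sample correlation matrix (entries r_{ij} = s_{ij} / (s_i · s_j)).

Step 1 — column means:
  mean(X_1) = (7 + 2 + 7 + 1 + 2 + 6) / 6 = 25/6 = 4.1667
  mean(X_2) = (3 + 8 + 5 + 2 + 7 + 2) / 6 = 27/6 = 4.5

Step 2 — sample variances and covariances s[i,j] = (1/(n-1)) · Σ_k (x_{k,i} - mean_i) · (x_{k,j} - mean_j), with n-1 = 5:
  s[X_1,X_1] = ((2.8333)·(2.8333) + (-2.1667)·(-2.1667) + (2.8333)·(2.8333) + (-3.1667)·(-3.1667) + (-2.1667)·(-2.1667) + (1.8333)·(1.8333)) / 5 = 38.8333/5 = 7.7667
  s[X_1,X_2] = ((2.8333)·(-1.5) + (-2.1667)·(3.5) + (2.8333)·(0.5) + (-3.1667)·(-2.5) + (-2.1667)·(2.5) + (1.8333)·(-2.5)) / 5 = -12.5/5 = -2.5
  s[X_2,X_2] = ((-1.5)·(-1.5) + (3.5)·(3.5) + (0.5)·(0.5) + (-2.5)·(-2.5) + (2.5)·(2.5) + (-2.5)·(-2.5)) / 5 = 33.5/5 = 6.7
  Sample standard deviations s_i = √(s[i,i]):
  s(X_1) = √(7.7667) = 2.7869
  s(X_2) = √(6.7) = 2.5884

Step 3 — r_{ij} = s_{ij} / (s_i · s_j):
  r[X_1,X_1] = 1 (diagonal).
  r[X_1,X_2] = -2.5 / (2.7869 · 2.5884) = -2.5 / 7.2136 = -0.3466
  r[X_2,X_2] = 1 (diagonal).

R is symmetric with unit diagonal. Assembling:

R = [[1, -0.3466],
 [-0.3466, 1]]


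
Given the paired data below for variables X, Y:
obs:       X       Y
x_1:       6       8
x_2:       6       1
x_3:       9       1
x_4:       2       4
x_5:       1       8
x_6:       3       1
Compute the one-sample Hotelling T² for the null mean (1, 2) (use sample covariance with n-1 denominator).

Step 1 — sample mean vector:
  mean(X) = (6 + 6 + 9 + 2 + 1 + 3) / 6 = 27/6 = 4.5
  mean(Y) = (8 + 1 + 1 + 4 + 8 + 1) / 6 = 23/6 = 3.8333
  x̄ = (4.5, 3.8333),  deviation x̄ - mu_0 = (4.5, 3.8333) - (1, 2) = (3.5, 1.8333).

Step 2 — sample covariance matrix, S[i,j] = (1/(n-1)) · Σ_k (x_{k,i} - mean_i) · (x_{k,j} - mean_j), divisor n-1 = 5:
  S[X,X] = ((1.5)·(1.5) + (1.5)·(1.5) + (4.5)·(4.5) + (-2.5)·(-2.5) + (-3.5)·(-3.5) + (-1.5)·(-1.5)) / 5 = 45.5/5 = 9.1
  S[X,Y] = ((1.5)·(4.1667) + (1.5)·(-2.8333) + (4.5)·(-2.8333) + (-2.5)·(0.1667) + (-3.5)·(4.1667) + (-1.5)·(-2.8333)) / 5 = -21.5/5 = -4.3
  S[Y,Y] = ((4.1667)·(4.1667) + (-2.8333)·(-2.8333) + (-2.8333)·(-2.8333) + (0.1667)·(0.1667) + (4.1667)·(4.1667) + (-2.8333)·(-2.8333)) / 5 = 58.8333/5 = 11.7667
  S = [[9.1, -4.3],
 [-4.3, 11.7667]].

Step 3 — invert S. det(S) = 9.1·11.7667 - (-4.3)² = 88.5867.
  S^{-1} = (1/det) · [[d, -b], [-b, a]] = [[0.1328, 0.0485],
 [0.0485, 0.1027]].

Step 4 — quadratic form (x̄ - mu_0)^T · S^{-1} · (x̄ - mu_0):
  S^{-1} · (x̄ - mu_0) = (0.5539, 0.3582),
  (x̄ - mu_0)^T · [...] = (3.5)·(0.5539) + (1.8333)·(0.3582) = 2.5953.

Step 5 — scale by n: T² = 6 · 2.5953 = 15.5719.

T² ≈ 15.5719


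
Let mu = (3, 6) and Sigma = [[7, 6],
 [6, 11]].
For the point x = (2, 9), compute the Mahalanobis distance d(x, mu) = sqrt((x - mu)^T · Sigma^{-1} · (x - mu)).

Step 1 — centre the observation: (x - mu) = (-1, 3).

Step 2 — invert Sigma. det(Sigma) = 7·11 - (6)² = 41.
  Sigma^{-1} = (1/det) · [[d, -b], [-b, a]] = [[0.2683, -0.1463],
 [-0.1463, 0.1707]].

Step 3 — form the quadratic (x - mu)^T · Sigma^{-1} · (x - mu):
  Sigma^{-1} · (x - mu) = (-0.7073, 0.6585).
  (x - mu)^T · [Sigma^{-1} · (x - mu)] = (-1)·(-0.7073) + (3)·(0.6585) = 2.6829.

Step 4 — take square root: d = √(2.6829) ≈ 1.638.

d(x, mu) = √(2.6829) ≈ 1.638
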